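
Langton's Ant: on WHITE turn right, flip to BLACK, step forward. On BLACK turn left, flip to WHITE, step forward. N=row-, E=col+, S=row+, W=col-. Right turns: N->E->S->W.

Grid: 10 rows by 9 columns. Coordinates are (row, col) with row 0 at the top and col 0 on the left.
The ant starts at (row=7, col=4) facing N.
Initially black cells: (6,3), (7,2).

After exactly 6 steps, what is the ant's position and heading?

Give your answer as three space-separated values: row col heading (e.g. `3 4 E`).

Step 1: on WHITE (7,4): turn R to E, flip to black, move to (7,5). |black|=3
Step 2: on WHITE (7,5): turn R to S, flip to black, move to (8,5). |black|=4
Step 3: on WHITE (8,5): turn R to W, flip to black, move to (8,4). |black|=5
Step 4: on WHITE (8,4): turn R to N, flip to black, move to (7,4). |black|=6
Step 5: on BLACK (7,4): turn L to W, flip to white, move to (7,3). |black|=5
Step 6: on WHITE (7,3): turn R to N, flip to black, move to (6,3). |black|=6

Answer: 6 3 N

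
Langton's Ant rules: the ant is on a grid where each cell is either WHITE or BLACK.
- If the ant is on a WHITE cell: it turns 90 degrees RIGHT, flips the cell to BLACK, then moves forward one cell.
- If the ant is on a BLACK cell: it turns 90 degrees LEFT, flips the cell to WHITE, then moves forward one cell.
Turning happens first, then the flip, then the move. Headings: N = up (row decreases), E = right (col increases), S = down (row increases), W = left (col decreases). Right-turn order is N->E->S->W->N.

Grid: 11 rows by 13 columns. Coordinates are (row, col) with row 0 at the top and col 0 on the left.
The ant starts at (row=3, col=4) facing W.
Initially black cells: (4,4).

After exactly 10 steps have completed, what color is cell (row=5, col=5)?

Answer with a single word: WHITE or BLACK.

Step 1: on WHITE (3,4): turn R to N, flip to black, move to (2,4). |black|=2
Step 2: on WHITE (2,4): turn R to E, flip to black, move to (2,5). |black|=3
Step 3: on WHITE (2,5): turn R to S, flip to black, move to (3,5). |black|=4
Step 4: on WHITE (3,5): turn R to W, flip to black, move to (3,4). |black|=5
Step 5: on BLACK (3,4): turn L to S, flip to white, move to (4,4). |black|=4
Step 6: on BLACK (4,4): turn L to E, flip to white, move to (4,5). |black|=3
Step 7: on WHITE (4,5): turn R to S, flip to black, move to (5,5). |black|=4
Step 8: on WHITE (5,5): turn R to W, flip to black, move to (5,4). |black|=5
Step 9: on WHITE (5,4): turn R to N, flip to black, move to (4,4). |black|=6
Step 10: on WHITE (4,4): turn R to E, flip to black, move to (4,5). |black|=7

Answer: BLACK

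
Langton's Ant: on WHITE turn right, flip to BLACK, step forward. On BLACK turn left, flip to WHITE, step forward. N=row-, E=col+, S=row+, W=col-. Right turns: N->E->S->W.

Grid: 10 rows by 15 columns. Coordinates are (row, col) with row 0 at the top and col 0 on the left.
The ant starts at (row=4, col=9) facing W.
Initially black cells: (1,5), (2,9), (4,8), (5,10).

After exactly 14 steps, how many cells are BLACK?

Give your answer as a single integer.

Step 1: on WHITE (4,9): turn R to N, flip to black, move to (3,9). |black|=5
Step 2: on WHITE (3,9): turn R to E, flip to black, move to (3,10). |black|=6
Step 3: on WHITE (3,10): turn R to S, flip to black, move to (4,10). |black|=7
Step 4: on WHITE (4,10): turn R to W, flip to black, move to (4,9). |black|=8
Step 5: on BLACK (4,9): turn L to S, flip to white, move to (5,9). |black|=7
Step 6: on WHITE (5,9): turn R to W, flip to black, move to (5,8). |black|=8
Step 7: on WHITE (5,8): turn R to N, flip to black, move to (4,8). |black|=9
Step 8: on BLACK (4,8): turn L to W, flip to white, move to (4,7). |black|=8
Step 9: on WHITE (4,7): turn R to N, flip to black, move to (3,7). |black|=9
Step 10: on WHITE (3,7): turn R to E, flip to black, move to (3,8). |black|=10
Step 11: on WHITE (3,8): turn R to S, flip to black, move to (4,8). |black|=11
Step 12: on WHITE (4,8): turn R to W, flip to black, move to (4,7). |black|=12
Step 13: on BLACK (4,7): turn L to S, flip to white, move to (5,7). |black|=11
Step 14: on WHITE (5,7): turn R to W, flip to black, move to (5,6). |black|=12

Answer: 12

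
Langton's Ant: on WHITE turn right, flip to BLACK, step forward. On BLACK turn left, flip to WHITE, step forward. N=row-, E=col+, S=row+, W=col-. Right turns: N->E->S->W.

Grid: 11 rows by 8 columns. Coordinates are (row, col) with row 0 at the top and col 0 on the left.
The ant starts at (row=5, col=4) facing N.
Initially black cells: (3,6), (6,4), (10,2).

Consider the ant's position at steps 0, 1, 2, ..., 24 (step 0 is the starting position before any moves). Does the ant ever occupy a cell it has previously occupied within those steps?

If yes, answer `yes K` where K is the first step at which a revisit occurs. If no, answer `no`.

Answer: yes 7

Derivation:
Step 1: on WHITE (5,4): turn R to E, flip to black, move to (5,5). |black|=4 — new cell
Step 2: on WHITE (5,5): turn R to S, flip to black, move to (6,5). |black|=5 — new cell
Step 3: on WHITE (6,5): turn R to W, flip to black, move to (6,4). |black|=6 — new cell
Step 4: on BLACK (6,4): turn L to S, flip to white, move to (7,4). |black|=5 — new cell
Step 5: on WHITE (7,4): turn R to W, flip to black, move to (7,3). |black|=6 — new cell
Step 6: on WHITE (7,3): turn R to N, flip to black, move to (6,3). |black|=7 — new cell
Step 7: on WHITE (6,3): turn R to E, flip to black, move to (6,4). |black|=8 — REVISIT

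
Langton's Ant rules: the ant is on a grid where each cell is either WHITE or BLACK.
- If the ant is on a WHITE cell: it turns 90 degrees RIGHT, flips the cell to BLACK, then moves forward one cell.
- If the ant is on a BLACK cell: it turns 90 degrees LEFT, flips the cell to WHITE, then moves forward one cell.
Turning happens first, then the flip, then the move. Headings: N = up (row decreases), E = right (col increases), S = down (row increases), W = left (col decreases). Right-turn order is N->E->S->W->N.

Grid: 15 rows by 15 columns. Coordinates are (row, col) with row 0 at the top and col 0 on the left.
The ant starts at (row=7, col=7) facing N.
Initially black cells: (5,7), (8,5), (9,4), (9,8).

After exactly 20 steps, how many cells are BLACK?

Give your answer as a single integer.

Step 1: on WHITE (7,7): turn R to E, flip to black, move to (7,8). |black|=5
Step 2: on WHITE (7,8): turn R to S, flip to black, move to (8,8). |black|=6
Step 3: on WHITE (8,8): turn R to W, flip to black, move to (8,7). |black|=7
Step 4: on WHITE (8,7): turn R to N, flip to black, move to (7,7). |black|=8
Step 5: on BLACK (7,7): turn L to W, flip to white, move to (7,6). |black|=7
Step 6: on WHITE (7,6): turn R to N, flip to black, move to (6,6). |black|=8
Step 7: on WHITE (6,6): turn R to E, flip to black, move to (6,7). |black|=9
Step 8: on WHITE (6,7): turn R to S, flip to black, move to (7,7). |black|=10
Step 9: on WHITE (7,7): turn R to W, flip to black, move to (7,6). |black|=11
Step 10: on BLACK (7,6): turn L to S, flip to white, move to (8,6). |black|=10
Step 11: on WHITE (8,6): turn R to W, flip to black, move to (8,5). |black|=11
Step 12: on BLACK (8,5): turn L to S, flip to white, move to (9,5). |black|=10
Step 13: on WHITE (9,5): turn R to W, flip to black, move to (9,4). |black|=11
Step 14: on BLACK (9,4): turn L to S, flip to white, move to (10,4). |black|=10
Step 15: on WHITE (10,4): turn R to W, flip to black, move to (10,3). |black|=11
Step 16: on WHITE (10,3): turn R to N, flip to black, move to (9,3). |black|=12
Step 17: on WHITE (9,3): turn R to E, flip to black, move to (9,4). |black|=13
Step 18: on WHITE (9,4): turn R to S, flip to black, move to (10,4). |black|=14
Step 19: on BLACK (10,4): turn L to E, flip to white, move to (10,5). |black|=13
Step 20: on WHITE (10,5): turn R to S, flip to black, move to (11,5). |black|=14

Answer: 14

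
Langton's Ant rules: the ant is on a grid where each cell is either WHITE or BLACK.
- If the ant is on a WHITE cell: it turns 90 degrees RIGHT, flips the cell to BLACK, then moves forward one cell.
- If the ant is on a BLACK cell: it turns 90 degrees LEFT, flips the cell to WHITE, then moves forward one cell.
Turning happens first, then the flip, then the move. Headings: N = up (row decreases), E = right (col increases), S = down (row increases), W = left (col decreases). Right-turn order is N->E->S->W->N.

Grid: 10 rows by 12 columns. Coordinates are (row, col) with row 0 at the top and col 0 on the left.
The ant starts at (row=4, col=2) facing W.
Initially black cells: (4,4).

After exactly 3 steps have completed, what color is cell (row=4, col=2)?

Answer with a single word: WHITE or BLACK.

Step 1: on WHITE (4,2): turn R to N, flip to black, move to (3,2). |black|=2
Step 2: on WHITE (3,2): turn R to E, flip to black, move to (3,3). |black|=3
Step 3: on WHITE (3,3): turn R to S, flip to black, move to (4,3). |black|=4

Answer: BLACK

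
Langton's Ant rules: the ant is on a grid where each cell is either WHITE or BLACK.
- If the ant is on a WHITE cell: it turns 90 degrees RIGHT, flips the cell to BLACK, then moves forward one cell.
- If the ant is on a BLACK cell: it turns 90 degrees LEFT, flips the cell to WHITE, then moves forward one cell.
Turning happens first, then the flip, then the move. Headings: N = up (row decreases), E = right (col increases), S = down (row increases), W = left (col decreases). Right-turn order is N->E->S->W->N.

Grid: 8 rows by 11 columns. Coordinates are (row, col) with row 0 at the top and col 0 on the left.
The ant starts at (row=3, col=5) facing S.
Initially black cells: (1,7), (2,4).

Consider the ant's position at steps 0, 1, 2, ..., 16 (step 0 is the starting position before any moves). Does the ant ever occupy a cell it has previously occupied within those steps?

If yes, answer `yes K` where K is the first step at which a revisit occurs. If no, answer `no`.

Answer: yes 6

Derivation:
Step 1: on WHITE (3,5): turn R to W, flip to black, move to (3,4). |black|=3 — new cell
Step 2: on WHITE (3,4): turn R to N, flip to black, move to (2,4). |black|=4 — new cell
Step 3: on BLACK (2,4): turn L to W, flip to white, move to (2,3). |black|=3 — new cell
Step 4: on WHITE (2,3): turn R to N, flip to black, move to (1,3). |black|=4 — new cell
Step 5: on WHITE (1,3): turn R to E, flip to black, move to (1,4). |black|=5 — new cell
Step 6: on WHITE (1,4): turn R to S, flip to black, move to (2,4). |black|=6 — REVISIT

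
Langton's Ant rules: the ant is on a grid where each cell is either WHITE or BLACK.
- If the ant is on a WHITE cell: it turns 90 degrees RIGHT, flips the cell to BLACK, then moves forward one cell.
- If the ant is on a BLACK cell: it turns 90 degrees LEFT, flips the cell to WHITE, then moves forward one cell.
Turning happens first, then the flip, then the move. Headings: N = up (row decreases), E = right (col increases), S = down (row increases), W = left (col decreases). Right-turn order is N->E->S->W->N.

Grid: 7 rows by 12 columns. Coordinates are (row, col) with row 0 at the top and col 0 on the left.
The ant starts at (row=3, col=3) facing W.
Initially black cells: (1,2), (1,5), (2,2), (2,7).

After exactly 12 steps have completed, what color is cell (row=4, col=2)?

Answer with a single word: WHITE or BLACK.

Step 1: on WHITE (3,3): turn R to N, flip to black, move to (2,3). |black|=5
Step 2: on WHITE (2,3): turn R to E, flip to black, move to (2,4). |black|=6
Step 3: on WHITE (2,4): turn R to S, flip to black, move to (3,4). |black|=7
Step 4: on WHITE (3,4): turn R to W, flip to black, move to (3,3). |black|=8
Step 5: on BLACK (3,3): turn L to S, flip to white, move to (4,3). |black|=7
Step 6: on WHITE (4,3): turn R to W, flip to black, move to (4,2). |black|=8
Step 7: on WHITE (4,2): turn R to N, flip to black, move to (3,2). |black|=9
Step 8: on WHITE (3,2): turn R to E, flip to black, move to (3,3). |black|=10
Step 9: on WHITE (3,3): turn R to S, flip to black, move to (4,3). |black|=11
Step 10: on BLACK (4,3): turn L to E, flip to white, move to (4,4). |black|=10
Step 11: on WHITE (4,4): turn R to S, flip to black, move to (5,4). |black|=11
Step 12: on WHITE (5,4): turn R to W, flip to black, move to (5,3). |black|=12

Answer: BLACK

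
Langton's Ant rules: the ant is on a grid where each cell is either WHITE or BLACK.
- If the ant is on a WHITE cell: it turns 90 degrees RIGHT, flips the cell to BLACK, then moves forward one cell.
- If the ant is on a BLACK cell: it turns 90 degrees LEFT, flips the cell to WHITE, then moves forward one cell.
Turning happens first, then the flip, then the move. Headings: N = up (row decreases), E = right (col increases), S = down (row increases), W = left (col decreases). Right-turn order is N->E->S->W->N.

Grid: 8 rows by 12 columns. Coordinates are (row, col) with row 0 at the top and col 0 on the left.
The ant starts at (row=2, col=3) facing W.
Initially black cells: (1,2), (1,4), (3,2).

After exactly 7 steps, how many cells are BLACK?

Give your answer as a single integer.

Answer: 8

Derivation:
Step 1: on WHITE (2,3): turn R to N, flip to black, move to (1,3). |black|=4
Step 2: on WHITE (1,3): turn R to E, flip to black, move to (1,4). |black|=5
Step 3: on BLACK (1,4): turn L to N, flip to white, move to (0,4). |black|=4
Step 4: on WHITE (0,4): turn R to E, flip to black, move to (0,5). |black|=5
Step 5: on WHITE (0,5): turn R to S, flip to black, move to (1,5). |black|=6
Step 6: on WHITE (1,5): turn R to W, flip to black, move to (1,4). |black|=7
Step 7: on WHITE (1,4): turn R to N, flip to black, move to (0,4). |black|=8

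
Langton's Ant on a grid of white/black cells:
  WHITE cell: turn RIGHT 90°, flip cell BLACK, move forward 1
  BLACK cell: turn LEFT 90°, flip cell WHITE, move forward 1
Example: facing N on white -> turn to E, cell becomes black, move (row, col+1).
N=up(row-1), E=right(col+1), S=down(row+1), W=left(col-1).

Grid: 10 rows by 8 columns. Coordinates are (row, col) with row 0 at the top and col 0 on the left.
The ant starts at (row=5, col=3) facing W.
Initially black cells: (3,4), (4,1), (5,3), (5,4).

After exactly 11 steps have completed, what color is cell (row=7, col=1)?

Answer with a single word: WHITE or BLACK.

Step 1: on BLACK (5,3): turn L to S, flip to white, move to (6,3). |black|=3
Step 2: on WHITE (6,3): turn R to W, flip to black, move to (6,2). |black|=4
Step 3: on WHITE (6,2): turn R to N, flip to black, move to (5,2). |black|=5
Step 4: on WHITE (5,2): turn R to E, flip to black, move to (5,3). |black|=6
Step 5: on WHITE (5,3): turn R to S, flip to black, move to (6,3). |black|=7
Step 6: on BLACK (6,3): turn L to E, flip to white, move to (6,4). |black|=6
Step 7: on WHITE (6,4): turn R to S, flip to black, move to (7,4). |black|=7
Step 8: on WHITE (7,4): turn R to W, flip to black, move to (7,3). |black|=8
Step 9: on WHITE (7,3): turn R to N, flip to black, move to (6,3). |black|=9
Step 10: on WHITE (6,3): turn R to E, flip to black, move to (6,4). |black|=10
Step 11: on BLACK (6,4): turn L to N, flip to white, move to (5,4). |black|=9

Answer: WHITE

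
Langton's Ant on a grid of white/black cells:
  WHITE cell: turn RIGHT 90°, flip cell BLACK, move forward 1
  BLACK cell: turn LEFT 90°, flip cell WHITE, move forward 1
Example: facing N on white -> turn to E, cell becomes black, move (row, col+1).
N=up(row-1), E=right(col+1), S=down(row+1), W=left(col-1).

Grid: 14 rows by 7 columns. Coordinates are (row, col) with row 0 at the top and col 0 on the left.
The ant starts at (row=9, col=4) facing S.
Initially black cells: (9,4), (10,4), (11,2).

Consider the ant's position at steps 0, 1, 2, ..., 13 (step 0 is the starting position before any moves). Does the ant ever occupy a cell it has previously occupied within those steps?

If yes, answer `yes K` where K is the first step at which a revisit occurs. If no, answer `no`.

Answer: yes 7

Derivation:
Step 1: on BLACK (9,4): turn L to E, flip to white, move to (9,5). |black|=2 — new cell
Step 2: on WHITE (9,5): turn R to S, flip to black, move to (10,5). |black|=3 — new cell
Step 3: on WHITE (10,5): turn R to W, flip to black, move to (10,4). |black|=4 — new cell
Step 4: on BLACK (10,4): turn L to S, flip to white, move to (11,4). |black|=3 — new cell
Step 5: on WHITE (11,4): turn R to W, flip to black, move to (11,3). |black|=4 — new cell
Step 6: on WHITE (11,3): turn R to N, flip to black, move to (10,3). |black|=5 — new cell
Step 7: on WHITE (10,3): turn R to E, flip to black, move to (10,4). |black|=6 — REVISIT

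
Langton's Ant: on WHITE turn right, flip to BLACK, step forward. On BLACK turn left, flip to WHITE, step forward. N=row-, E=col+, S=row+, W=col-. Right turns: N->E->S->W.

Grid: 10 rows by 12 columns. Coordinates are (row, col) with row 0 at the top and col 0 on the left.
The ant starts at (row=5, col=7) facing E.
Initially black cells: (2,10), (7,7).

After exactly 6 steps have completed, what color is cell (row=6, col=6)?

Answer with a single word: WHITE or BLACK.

Step 1: on WHITE (5,7): turn R to S, flip to black, move to (6,7). |black|=3
Step 2: on WHITE (6,7): turn R to W, flip to black, move to (6,6). |black|=4
Step 3: on WHITE (6,6): turn R to N, flip to black, move to (5,6). |black|=5
Step 4: on WHITE (5,6): turn R to E, flip to black, move to (5,7). |black|=6
Step 5: on BLACK (5,7): turn L to N, flip to white, move to (4,7). |black|=5
Step 6: on WHITE (4,7): turn R to E, flip to black, move to (4,8). |black|=6

Answer: BLACK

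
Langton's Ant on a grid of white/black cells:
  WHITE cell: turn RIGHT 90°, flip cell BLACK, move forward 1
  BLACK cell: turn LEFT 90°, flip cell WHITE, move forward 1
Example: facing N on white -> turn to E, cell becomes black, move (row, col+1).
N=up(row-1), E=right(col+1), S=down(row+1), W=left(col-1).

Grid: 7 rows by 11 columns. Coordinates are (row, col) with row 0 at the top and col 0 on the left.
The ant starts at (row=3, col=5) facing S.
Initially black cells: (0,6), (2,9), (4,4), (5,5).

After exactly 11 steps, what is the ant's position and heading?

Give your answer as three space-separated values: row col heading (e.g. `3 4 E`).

Answer: 2 7 E

Derivation:
Step 1: on WHITE (3,5): turn R to W, flip to black, move to (3,4). |black|=5
Step 2: on WHITE (3,4): turn R to N, flip to black, move to (2,4). |black|=6
Step 3: on WHITE (2,4): turn R to E, flip to black, move to (2,5). |black|=7
Step 4: on WHITE (2,5): turn R to S, flip to black, move to (3,5). |black|=8
Step 5: on BLACK (3,5): turn L to E, flip to white, move to (3,6). |black|=7
Step 6: on WHITE (3,6): turn R to S, flip to black, move to (4,6). |black|=8
Step 7: on WHITE (4,6): turn R to W, flip to black, move to (4,5). |black|=9
Step 8: on WHITE (4,5): turn R to N, flip to black, move to (3,5). |black|=10
Step 9: on WHITE (3,5): turn R to E, flip to black, move to (3,6). |black|=11
Step 10: on BLACK (3,6): turn L to N, flip to white, move to (2,6). |black|=10
Step 11: on WHITE (2,6): turn R to E, flip to black, move to (2,7). |black|=11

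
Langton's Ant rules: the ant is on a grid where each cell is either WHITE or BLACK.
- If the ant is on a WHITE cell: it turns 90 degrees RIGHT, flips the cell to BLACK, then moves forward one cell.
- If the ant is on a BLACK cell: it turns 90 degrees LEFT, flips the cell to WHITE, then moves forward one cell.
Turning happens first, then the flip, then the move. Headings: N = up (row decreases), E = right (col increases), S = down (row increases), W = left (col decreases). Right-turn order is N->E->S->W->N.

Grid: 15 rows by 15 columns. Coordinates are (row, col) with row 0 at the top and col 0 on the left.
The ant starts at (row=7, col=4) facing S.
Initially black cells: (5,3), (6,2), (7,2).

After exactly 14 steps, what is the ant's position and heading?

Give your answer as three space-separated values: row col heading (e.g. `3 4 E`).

Step 1: on WHITE (7,4): turn R to W, flip to black, move to (7,3). |black|=4
Step 2: on WHITE (7,3): turn R to N, flip to black, move to (6,3). |black|=5
Step 3: on WHITE (6,3): turn R to E, flip to black, move to (6,4). |black|=6
Step 4: on WHITE (6,4): turn R to S, flip to black, move to (7,4). |black|=7
Step 5: on BLACK (7,4): turn L to E, flip to white, move to (7,5). |black|=6
Step 6: on WHITE (7,5): turn R to S, flip to black, move to (8,5). |black|=7
Step 7: on WHITE (8,5): turn R to W, flip to black, move to (8,4). |black|=8
Step 8: on WHITE (8,4): turn R to N, flip to black, move to (7,4). |black|=9
Step 9: on WHITE (7,4): turn R to E, flip to black, move to (7,5). |black|=10
Step 10: on BLACK (7,5): turn L to N, flip to white, move to (6,5). |black|=9
Step 11: on WHITE (6,5): turn R to E, flip to black, move to (6,6). |black|=10
Step 12: on WHITE (6,6): turn R to S, flip to black, move to (7,6). |black|=11
Step 13: on WHITE (7,6): turn R to W, flip to black, move to (7,5). |black|=12
Step 14: on WHITE (7,5): turn R to N, flip to black, move to (6,5). |black|=13

Answer: 6 5 N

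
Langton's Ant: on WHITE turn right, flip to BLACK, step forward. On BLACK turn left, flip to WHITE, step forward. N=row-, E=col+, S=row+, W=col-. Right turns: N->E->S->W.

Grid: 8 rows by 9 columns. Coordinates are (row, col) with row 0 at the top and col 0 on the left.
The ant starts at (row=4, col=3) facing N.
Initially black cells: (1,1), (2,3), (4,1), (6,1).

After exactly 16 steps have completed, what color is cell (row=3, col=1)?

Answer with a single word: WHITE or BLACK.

Step 1: on WHITE (4,3): turn R to E, flip to black, move to (4,4). |black|=5
Step 2: on WHITE (4,4): turn R to S, flip to black, move to (5,4). |black|=6
Step 3: on WHITE (5,4): turn R to W, flip to black, move to (5,3). |black|=7
Step 4: on WHITE (5,3): turn R to N, flip to black, move to (4,3). |black|=8
Step 5: on BLACK (4,3): turn L to W, flip to white, move to (4,2). |black|=7
Step 6: on WHITE (4,2): turn R to N, flip to black, move to (3,2). |black|=8
Step 7: on WHITE (3,2): turn R to E, flip to black, move to (3,3). |black|=9
Step 8: on WHITE (3,3): turn R to S, flip to black, move to (4,3). |black|=10
Step 9: on WHITE (4,3): turn R to W, flip to black, move to (4,2). |black|=11
Step 10: on BLACK (4,2): turn L to S, flip to white, move to (5,2). |black|=10
Step 11: on WHITE (5,2): turn R to W, flip to black, move to (5,1). |black|=11
Step 12: on WHITE (5,1): turn R to N, flip to black, move to (4,1). |black|=12
Step 13: on BLACK (4,1): turn L to W, flip to white, move to (4,0). |black|=11
Step 14: on WHITE (4,0): turn R to N, flip to black, move to (3,0). |black|=12
Step 15: on WHITE (3,0): turn R to E, flip to black, move to (3,1). |black|=13
Step 16: on WHITE (3,1): turn R to S, flip to black, move to (4,1). |black|=14

Answer: BLACK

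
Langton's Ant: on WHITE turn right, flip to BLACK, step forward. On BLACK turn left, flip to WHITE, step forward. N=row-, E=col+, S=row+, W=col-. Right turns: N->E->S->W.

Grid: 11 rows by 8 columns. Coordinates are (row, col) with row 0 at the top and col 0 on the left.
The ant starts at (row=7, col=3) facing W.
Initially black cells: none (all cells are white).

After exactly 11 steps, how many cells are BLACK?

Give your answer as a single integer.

Answer: 7

Derivation:
Step 1: on WHITE (7,3): turn R to N, flip to black, move to (6,3). |black|=1
Step 2: on WHITE (6,3): turn R to E, flip to black, move to (6,4). |black|=2
Step 3: on WHITE (6,4): turn R to S, flip to black, move to (7,4). |black|=3
Step 4: on WHITE (7,4): turn R to W, flip to black, move to (7,3). |black|=4
Step 5: on BLACK (7,3): turn L to S, flip to white, move to (8,3). |black|=3
Step 6: on WHITE (8,3): turn R to W, flip to black, move to (8,2). |black|=4
Step 7: on WHITE (8,2): turn R to N, flip to black, move to (7,2). |black|=5
Step 8: on WHITE (7,2): turn R to E, flip to black, move to (7,3). |black|=6
Step 9: on WHITE (7,3): turn R to S, flip to black, move to (8,3). |black|=7
Step 10: on BLACK (8,3): turn L to E, flip to white, move to (8,4). |black|=6
Step 11: on WHITE (8,4): turn R to S, flip to black, move to (9,4). |black|=7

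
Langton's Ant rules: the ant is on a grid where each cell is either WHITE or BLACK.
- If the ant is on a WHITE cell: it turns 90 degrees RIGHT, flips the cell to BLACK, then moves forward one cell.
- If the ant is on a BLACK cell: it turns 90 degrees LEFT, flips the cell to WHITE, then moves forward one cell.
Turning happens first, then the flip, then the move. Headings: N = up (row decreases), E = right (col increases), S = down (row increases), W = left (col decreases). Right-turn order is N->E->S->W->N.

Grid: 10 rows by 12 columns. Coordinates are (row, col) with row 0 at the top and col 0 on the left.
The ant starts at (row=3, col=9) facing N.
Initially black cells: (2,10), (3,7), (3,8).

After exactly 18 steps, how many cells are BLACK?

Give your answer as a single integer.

Step 1: on WHITE (3,9): turn R to E, flip to black, move to (3,10). |black|=4
Step 2: on WHITE (3,10): turn R to S, flip to black, move to (4,10). |black|=5
Step 3: on WHITE (4,10): turn R to W, flip to black, move to (4,9). |black|=6
Step 4: on WHITE (4,9): turn R to N, flip to black, move to (3,9). |black|=7
Step 5: on BLACK (3,9): turn L to W, flip to white, move to (3,8). |black|=6
Step 6: on BLACK (3,8): turn L to S, flip to white, move to (4,8). |black|=5
Step 7: on WHITE (4,8): turn R to W, flip to black, move to (4,7). |black|=6
Step 8: on WHITE (4,7): turn R to N, flip to black, move to (3,7). |black|=7
Step 9: on BLACK (3,7): turn L to W, flip to white, move to (3,6). |black|=6
Step 10: on WHITE (3,6): turn R to N, flip to black, move to (2,6). |black|=7
Step 11: on WHITE (2,6): turn R to E, flip to black, move to (2,7). |black|=8
Step 12: on WHITE (2,7): turn R to S, flip to black, move to (3,7). |black|=9
Step 13: on WHITE (3,7): turn R to W, flip to black, move to (3,6). |black|=10
Step 14: on BLACK (3,6): turn L to S, flip to white, move to (4,6). |black|=9
Step 15: on WHITE (4,6): turn R to W, flip to black, move to (4,5). |black|=10
Step 16: on WHITE (4,5): turn R to N, flip to black, move to (3,5). |black|=11
Step 17: on WHITE (3,5): turn R to E, flip to black, move to (3,6). |black|=12
Step 18: on WHITE (3,6): turn R to S, flip to black, move to (4,6). |black|=13

Answer: 13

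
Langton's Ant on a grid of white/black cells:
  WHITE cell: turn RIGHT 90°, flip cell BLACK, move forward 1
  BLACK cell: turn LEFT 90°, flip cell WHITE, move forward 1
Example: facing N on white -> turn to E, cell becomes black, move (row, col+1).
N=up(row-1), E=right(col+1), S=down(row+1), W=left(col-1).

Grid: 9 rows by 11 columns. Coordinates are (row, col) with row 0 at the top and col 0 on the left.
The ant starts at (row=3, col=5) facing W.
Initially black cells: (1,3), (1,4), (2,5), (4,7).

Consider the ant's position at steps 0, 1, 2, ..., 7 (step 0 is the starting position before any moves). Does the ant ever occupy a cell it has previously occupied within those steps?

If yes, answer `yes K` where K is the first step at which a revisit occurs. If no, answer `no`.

Answer: no

Derivation:
Step 1: on WHITE (3,5): turn R to N, flip to black, move to (2,5). |black|=5 — new cell
Step 2: on BLACK (2,5): turn L to W, flip to white, move to (2,4). |black|=4 — new cell
Step 3: on WHITE (2,4): turn R to N, flip to black, move to (1,4). |black|=5 — new cell
Step 4: on BLACK (1,4): turn L to W, flip to white, move to (1,3). |black|=4 — new cell
Step 5: on BLACK (1,3): turn L to S, flip to white, move to (2,3). |black|=3 — new cell
Step 6: on WHITE (2,3): turn R to W, flip to black, move to (2,2). |black|=4 — new cell
Step 7: on WHITE (2,2): turn R to N, flip to black, move to (1,2). |black|=5 — new cell
No revisit within 7 steps.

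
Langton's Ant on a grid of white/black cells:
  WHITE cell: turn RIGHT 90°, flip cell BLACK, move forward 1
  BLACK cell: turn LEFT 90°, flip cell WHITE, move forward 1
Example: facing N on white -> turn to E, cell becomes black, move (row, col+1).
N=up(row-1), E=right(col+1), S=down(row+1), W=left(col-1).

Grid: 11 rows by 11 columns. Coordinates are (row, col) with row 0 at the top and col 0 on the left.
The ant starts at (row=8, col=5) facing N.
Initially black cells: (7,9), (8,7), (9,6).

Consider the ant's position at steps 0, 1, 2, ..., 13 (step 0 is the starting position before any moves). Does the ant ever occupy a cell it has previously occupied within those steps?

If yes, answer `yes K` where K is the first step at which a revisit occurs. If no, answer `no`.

Answer: yes 6

Derivation:
Step 1: on WHITE (8,5): turn R to E, flip to black, move to (8,6). |black|=4 — new cell
Step 2: on WHITE (8,6): turn R to S, flip to black, move to (9,6). |black|=5 — new cell
Step 3: on BLACK (9,6): turn L to E, flip to white, move to (9,7). |black|=4 — new cell
Step 4: on WHITE (9,7): turn R to S, flip to black, move to (10,7). |black|=5 — new cell
Step 5: on WHITE (10,7): turn R to W, flip to black, move to (10,6). |black|=6 — new cell
Step 6: on WHITE (10,6): turn R to N, flip to black, move to (9,6). |black|=7 — REVISIT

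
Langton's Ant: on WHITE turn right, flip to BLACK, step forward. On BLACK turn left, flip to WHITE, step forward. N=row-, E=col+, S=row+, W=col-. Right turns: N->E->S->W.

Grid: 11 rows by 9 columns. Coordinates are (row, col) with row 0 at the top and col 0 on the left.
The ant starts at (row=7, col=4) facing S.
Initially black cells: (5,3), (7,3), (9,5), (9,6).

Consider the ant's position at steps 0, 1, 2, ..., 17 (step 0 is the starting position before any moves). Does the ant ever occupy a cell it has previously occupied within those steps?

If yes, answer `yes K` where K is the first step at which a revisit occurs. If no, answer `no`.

Answer: yes 5

Derivation:
Step 1: on WHITE (7,4): turn R to W, flip to black, move to (7,3). |black|=5 — new cell
Step 2: on BLACK (7,3): turn L to S, flip to white, move to (8,3). |black|=4 — new cell
Step 3: on WHITE (8,3): turn R to W, flip to black, move to (8,2). |black|=5 — new cell
Step 4: on WHITE (8,2): turn R to N, flip to black, move to (7,2). |black|=6 — new cell
Step 5: on WHITE (7,2): turn R to E, flip to black, move to (7,3). |black|=7 — REVISIT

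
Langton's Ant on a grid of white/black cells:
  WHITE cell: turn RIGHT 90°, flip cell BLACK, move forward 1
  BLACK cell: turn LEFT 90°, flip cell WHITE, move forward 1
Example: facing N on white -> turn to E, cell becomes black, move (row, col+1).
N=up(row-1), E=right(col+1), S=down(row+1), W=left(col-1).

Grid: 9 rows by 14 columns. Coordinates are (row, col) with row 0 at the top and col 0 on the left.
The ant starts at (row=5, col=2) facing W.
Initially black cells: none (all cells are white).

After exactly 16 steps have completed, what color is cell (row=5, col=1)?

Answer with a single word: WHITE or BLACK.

Answer: BLACK

Derivation:
Step 1: on WHITE (5,2): turn R to N, flip to black, move to (4,2). |black|=1
Step 2: on WHITE (4,2): turn R to E, flip to black, move to (4,3). |black|=2
Step 3: on WHITE (4,3): turn R to S, flip to black, move to (5,3). |black|=3
Step 4: on WHITE (5,3): turn R to W, flip to black, move to (5,2). |black|=4
Step 5: on BLACK (5,2): turn L to S, flip to white, move to (6,2). |black|=3
Step 6: on WHITE (6,2): turn R to W, flip to black, move to (6,1). |black|=4
Step 7: on WHITE (6,1): turn R to N, flip to black, move to (5,1). |black|=5
Step 8: on WHITE (5,1): turn R to E, flip to black, move to (5,2). |black|=6
Step 9: on WHITE (5,2): turn R to S, flip to black, move to (6,2). |black|=7
Step 10: on BLACK (6,2): turn L to E, flip to white, move to (6,3). |black|=6
Step 11: on WHITE (6,3): turn R to S, flip to black, move to (7,3). |black|=7
Step 12: on WHITE (7,3): turn R to W, flip to black, move to (7,2). |black|=8
Step 13: on WHITE (7,2): turn R to N, flip to black, move to (6,2). |black|=9
Step 14: on WHITE (6,2): turn R to E, flip to black, move to (6,3). |black|=10
Step 15: on BLACK (6,3): turn L to N, flip to white, move to (5,3). |black|=9
Step 16: on BLACK (5,3): turn L to W, flip to white, move to (5,2). |black|=8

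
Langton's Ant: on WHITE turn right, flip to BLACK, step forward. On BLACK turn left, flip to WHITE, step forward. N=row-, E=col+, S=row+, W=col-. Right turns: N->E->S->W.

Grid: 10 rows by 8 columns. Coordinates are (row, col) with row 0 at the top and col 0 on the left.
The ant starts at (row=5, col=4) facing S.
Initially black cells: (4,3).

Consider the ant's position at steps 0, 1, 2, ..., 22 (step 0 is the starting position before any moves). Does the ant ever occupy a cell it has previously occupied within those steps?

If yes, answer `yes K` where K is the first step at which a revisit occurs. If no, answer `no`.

Answer: yes 6

Derivation:
Step 1: on WHITE (5,4): turn R to W, flip to black, move to (5,3). |black|=2 — new cell
Step 2: on WHITE (5,3): turn R to N, flip to black, move to (4,3). |black|=3 — new cell
Step 3: on BLACK (4,3): turn L to W, flip to white, move to (4,2). |black|=2 — new cell
Step 4: on WHITE (4,2): turn R to N, flip to black, move to (3,2). |black|=3 — new cell
Step 5: on WHITE (3,2): turn R to E, flip to black, move to (3,3). |black|=4 — new cell
Step 6: on WHITE (3,3): turn R to S, flip to black, move to (4,3). |black|=5 — REVISIT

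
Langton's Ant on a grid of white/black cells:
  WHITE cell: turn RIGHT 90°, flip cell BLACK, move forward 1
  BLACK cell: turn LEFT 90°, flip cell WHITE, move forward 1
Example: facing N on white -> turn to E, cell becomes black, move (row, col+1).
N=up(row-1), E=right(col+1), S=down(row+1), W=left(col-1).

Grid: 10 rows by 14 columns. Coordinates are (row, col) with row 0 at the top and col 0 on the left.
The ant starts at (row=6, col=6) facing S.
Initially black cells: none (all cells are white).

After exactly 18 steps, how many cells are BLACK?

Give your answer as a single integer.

Step 1: on WHITE (6,6): turn R to W, flip to black, move to (6,5). |black|=1
Step 2: on WHITE (6,5): turn R to N, flip to black, move to (5,5). |black|=2
Step 3: on WHITE (5,5): turn R to E, flip to black, move to (5,6). |black|=3
Step 4: on WHITE (5,6): turn R to S, flip to black, move to (6,6). |black|=4
Step 5: on BLACK (6,6): turn L to E, flip to white, move to (6,7). |black|=3
Step 6: on WHITE (6,7): turn R to S, flip to black, move to (7,7). |black|=4
Step 7: on WHITE (7,7): turn R to W, flip to black, move to (7,6). |black|=5
Step 8: on WHITE (7,6): turn R to N, flip to black, move to (6,6). |black|=6
Step 9: on WHITE (6,6): turn R to E, flip to black, move to (6,7). |black|=7
Step 10: on BLACK (6,7): turn L to N, flip to white, move to (5,7). |black|=6
Step 11: on WHITE (5,7): turn R to E, flip to black, move to (5,8). |black|=7
Step 12: on WHITE (5,8): turn R to S, flip to black, move to (6,8). |black|=8
Step 13: on WHITE (6,8): turn R to W, flip to black, move to (6,7). |black|=9
Step 14: on WHITE (6,7): turn R to N, flip to black, move to (5,7). |black|=10
Step 15: on BLACK (5,7): turn L to W, flip to white, move to (5,6). |black|=9
Step 16: on BLACK (5,6): turn L to S, flip to white, move to (6,6). |black|=8
Step 17: on BLACK (6,6): turn L to E, flip to white, move to (6,7). |black|=7
Step 18: on BLACK (6,7): turn L to N, flip to white, move to (5,7). |black|=6

Answer: 6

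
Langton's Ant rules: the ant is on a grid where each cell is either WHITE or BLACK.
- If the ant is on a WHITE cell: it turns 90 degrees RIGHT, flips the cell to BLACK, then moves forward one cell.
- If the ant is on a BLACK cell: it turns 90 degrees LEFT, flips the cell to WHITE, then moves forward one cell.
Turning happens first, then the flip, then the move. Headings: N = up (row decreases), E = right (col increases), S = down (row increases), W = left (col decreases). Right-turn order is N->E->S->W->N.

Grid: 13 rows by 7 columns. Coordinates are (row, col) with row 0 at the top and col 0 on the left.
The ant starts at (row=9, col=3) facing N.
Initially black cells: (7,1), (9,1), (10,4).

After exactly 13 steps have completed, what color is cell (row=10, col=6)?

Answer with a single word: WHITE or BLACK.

Answer: BLACK

Derivation:
Step 1: on WHITE (9,3): turn R to E, flip to black, move to (9,4). |black|=4
Step 2: on WHITE (9,4): turn R to S, flip to black, move to (10,4). |black|=5
Step 3: on BLACK (10,4): turn L to E, flip to white, move to (10,5). |black|=4
Step 4: on WHITE (10,5): turn R to S, flip to black, move to (11,5). |black|=5
Step 5: on WHITE (11,5): turn R to W, flip to black, move to (11,4). |black|=6
Step 6: on WHITE (11,4): turn R to N, flip to black, move to (10,4). |black|=7
Step 7: on WHITE (10,4): turn R to E, flip to black, move to (10,5). |black|=8
Step 8: on BLACK (10,5): turn L to N, flip to white, move to (9,5). |black|=7
Step 9: on WHITE (9,5): turn R to E, flip to black, move to (9,6). |black|=8
Step 10: on WHITE (9,6): turn R to S, flip to black, move to (10,6). |black|=9
Step 11: on WHITE (10,6): turn R to W, flip to black, move to (10,5). |black|=10
Step 12: on WHITE (10,5): turn R to N, flip to black, move to (9,5). |black|=11
Step 13: on BLACK (9,5): turn L to W, flip to white, move to (9,4). |black|=10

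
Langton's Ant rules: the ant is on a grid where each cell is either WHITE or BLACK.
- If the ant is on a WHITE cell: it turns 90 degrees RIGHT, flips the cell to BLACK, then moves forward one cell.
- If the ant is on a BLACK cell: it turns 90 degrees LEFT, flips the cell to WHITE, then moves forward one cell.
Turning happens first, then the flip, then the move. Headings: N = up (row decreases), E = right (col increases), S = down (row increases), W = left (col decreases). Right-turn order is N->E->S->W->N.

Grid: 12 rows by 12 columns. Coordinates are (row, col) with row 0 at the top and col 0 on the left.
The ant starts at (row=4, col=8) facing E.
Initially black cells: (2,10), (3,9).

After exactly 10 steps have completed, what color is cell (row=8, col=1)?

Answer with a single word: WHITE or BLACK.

Answer: WHITE

Derivation:
Step 1: on WHITE (4,8): turn R to S, flip to black, move to (5,8). |black|=3
Step 2: on WHITE (5,8): turn R to W, flip to black, move to (5,7). |black|=4
Step 3: on WHITE (5,7): turn R to N, flip to black, move to (4,7). |black|=5
Step 4: on WHITE (4,7): turn R to E, flip to black, move to (4,8). |black|=6
Step 5: on BLACK (4,8): turn L to N, flip to white, move to (3,8). |black|=5
Step 6: on WHITE (3,8): turn R to E, flip to black, move to (3,9). |black|=6
Step 7: on BLACK (3,9): turn L to N, flip to white, move to (2,9). |black|=5
Step 8: on WHITE (2,9): turn R to E, flip to black, move to (2,10). |black|=6
Step 9: on BLACK (2,10): turn L to N, flip to white, move to (1,10). |black|=5
Step 10: on WHITE (1,10): turn R to E, flip to black, move to (1,11). |black|=6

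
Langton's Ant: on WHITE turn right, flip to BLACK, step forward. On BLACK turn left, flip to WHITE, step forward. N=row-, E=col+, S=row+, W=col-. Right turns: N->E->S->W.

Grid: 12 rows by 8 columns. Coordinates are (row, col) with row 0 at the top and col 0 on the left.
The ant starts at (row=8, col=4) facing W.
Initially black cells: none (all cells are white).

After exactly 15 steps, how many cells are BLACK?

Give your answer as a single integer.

Answer: 9

Derivation:
Step 1: on WHITE (8,4): turn R to N, flip to black, move to (7,4). |black|=1
Step 2: on WHITE (7,4): turn R to E, flip to black, move to (7,5). |black|=2
Step 3: on WHITE (7,5): turn R to S, flip to black, move to (8,5). |black|=3
Step 4: on WHITE (8,5): turn R to W, flip to black, move to (8,4). |black|=4
Step 5: on BLACK (8,4): turn L to S, flip to white, move to (9,4). |black|=3
Step 6: on WHITE (9,4): turn R to W, flip to black, move to (9,3). |black|=4
Step 7: on WHITE (9,3): turn R to N, flip to black, move to (8,3). |black|=5
Step 8: on WHITE (8,3): turn R to E, flip to black, move to (8,4). |black|=6
Step 9: on WHITE (8,4): turn R to S, flip to black, move to (9,4). |black|=7
Step 10: on BLACK (9,4): turn L to E, flip to white, move to (9,5). |black|=6
Step 11: on WHITE (9,5): turn R to S, flip to black, move to (10,5). |black|=7
Step 12: on WHITE (10,5): turn R to W, flip to black, move to (10,4). |black|=8
Step 13: on WHITE (10,4): turn R to N, flip to black, move to (9,4). |black|=9
Step 14: on WHITE (9,4): turn R to E, flip to black, move to (9,5). |black|=10
Step 15: on BLACK (9,5): turn L to N, flip to white, move to (8,5). |black|=9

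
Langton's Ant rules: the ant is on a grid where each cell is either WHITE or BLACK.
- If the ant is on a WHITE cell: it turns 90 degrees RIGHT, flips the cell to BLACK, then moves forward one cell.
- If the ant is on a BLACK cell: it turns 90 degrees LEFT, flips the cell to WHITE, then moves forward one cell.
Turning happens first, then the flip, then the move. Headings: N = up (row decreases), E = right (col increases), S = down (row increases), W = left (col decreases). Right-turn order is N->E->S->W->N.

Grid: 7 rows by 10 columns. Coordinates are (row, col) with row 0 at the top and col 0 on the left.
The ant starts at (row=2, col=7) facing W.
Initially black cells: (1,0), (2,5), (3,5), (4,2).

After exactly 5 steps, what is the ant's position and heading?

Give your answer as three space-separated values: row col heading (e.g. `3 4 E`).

Step 1: on WHITE (2,7): turn R to N, flip to black, move to (1,7). |black|=5
Step 2: on WHITE (1,7): turn R to E, flip to black, move to (1,8). |black|=6
Step 3: on WHITE (1,8): turn R to S, flip to black, move to (2,8). |black|=7
Step 4: on WHITE (2,8): turn R to W, flip to black, move to (2,7). |black|=8
Step 5: on BLACK (2,7): turn L to S, flip to white, move to (3,7). |black|=7

Answer: 3 7 S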